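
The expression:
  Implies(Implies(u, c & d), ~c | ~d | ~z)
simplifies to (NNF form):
~c | ~d | ~z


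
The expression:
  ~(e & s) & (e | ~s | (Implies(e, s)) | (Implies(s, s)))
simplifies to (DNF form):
~e | ~s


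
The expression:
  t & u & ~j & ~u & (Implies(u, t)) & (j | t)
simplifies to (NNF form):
False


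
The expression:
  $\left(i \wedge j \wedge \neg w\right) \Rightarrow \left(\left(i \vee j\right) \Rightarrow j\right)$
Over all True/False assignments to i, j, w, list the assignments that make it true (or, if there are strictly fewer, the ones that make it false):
is always true.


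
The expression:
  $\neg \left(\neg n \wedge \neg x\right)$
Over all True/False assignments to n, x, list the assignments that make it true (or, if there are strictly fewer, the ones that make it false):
is false only for:
  n=False, x=False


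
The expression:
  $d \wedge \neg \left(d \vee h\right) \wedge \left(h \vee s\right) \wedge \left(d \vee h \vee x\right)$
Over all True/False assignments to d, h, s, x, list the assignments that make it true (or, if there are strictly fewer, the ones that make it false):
is never true.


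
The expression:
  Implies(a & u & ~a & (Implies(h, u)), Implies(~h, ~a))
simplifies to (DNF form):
True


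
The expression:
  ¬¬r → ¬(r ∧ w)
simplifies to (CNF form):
¬r ∨ ¬w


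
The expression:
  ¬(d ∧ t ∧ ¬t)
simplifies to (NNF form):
True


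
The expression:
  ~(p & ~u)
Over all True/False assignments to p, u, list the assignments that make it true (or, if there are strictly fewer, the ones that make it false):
is false only for:
  p=True, u=False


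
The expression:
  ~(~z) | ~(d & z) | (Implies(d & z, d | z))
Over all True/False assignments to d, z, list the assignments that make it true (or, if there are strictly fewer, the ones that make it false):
is always true.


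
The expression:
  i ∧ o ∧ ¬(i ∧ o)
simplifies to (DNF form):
False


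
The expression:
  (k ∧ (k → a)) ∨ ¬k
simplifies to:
a ∨ ¬k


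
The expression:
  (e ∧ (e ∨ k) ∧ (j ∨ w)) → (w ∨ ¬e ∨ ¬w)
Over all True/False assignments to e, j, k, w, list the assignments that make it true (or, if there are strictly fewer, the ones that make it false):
is always true.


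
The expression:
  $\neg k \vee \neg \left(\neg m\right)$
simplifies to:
$m \vee \neg k$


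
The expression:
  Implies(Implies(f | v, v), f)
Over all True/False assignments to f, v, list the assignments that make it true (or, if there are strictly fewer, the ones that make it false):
is true only for:
  f=True, v=False;
  f=True, v=True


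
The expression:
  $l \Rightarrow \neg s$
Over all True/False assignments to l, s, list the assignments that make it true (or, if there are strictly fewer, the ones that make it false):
is false only for:
  l=True, s=True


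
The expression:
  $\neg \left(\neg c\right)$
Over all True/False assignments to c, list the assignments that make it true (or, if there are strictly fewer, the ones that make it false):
is true only for:
  c=True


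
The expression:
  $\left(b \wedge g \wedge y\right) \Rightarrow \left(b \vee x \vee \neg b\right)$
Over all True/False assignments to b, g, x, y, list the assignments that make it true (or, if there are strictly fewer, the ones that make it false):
is always true.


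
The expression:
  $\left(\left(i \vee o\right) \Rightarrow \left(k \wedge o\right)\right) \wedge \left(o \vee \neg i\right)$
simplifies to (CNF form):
$\left(k \vee \neg o\right) \wedge \left(o \vee \neg i\right)$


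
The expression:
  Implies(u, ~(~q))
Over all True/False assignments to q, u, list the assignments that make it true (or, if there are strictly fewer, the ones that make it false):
is false only for:
  q=False, u=True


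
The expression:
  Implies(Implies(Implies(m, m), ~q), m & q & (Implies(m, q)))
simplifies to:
q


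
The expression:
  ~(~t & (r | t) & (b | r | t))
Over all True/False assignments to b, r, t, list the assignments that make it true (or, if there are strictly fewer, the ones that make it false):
is false only for:
  b=False, r=True, t=False;
  b=True, r=True, t=False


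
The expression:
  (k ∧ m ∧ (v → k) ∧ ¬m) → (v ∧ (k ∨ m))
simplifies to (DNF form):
True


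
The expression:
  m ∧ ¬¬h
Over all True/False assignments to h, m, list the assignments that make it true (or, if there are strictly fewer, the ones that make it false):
is true only for:
  h=True, m=True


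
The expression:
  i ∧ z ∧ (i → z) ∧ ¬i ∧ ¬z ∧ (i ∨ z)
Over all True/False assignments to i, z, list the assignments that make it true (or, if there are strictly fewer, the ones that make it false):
is never true.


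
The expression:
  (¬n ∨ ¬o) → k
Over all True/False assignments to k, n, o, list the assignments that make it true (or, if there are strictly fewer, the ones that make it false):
is false only for:
  k=False, n=False, o=False;
  k=False, n=False, o=True;
  k=False, n=True, o=False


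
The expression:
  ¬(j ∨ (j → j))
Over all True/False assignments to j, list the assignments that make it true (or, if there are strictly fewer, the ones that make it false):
is never true.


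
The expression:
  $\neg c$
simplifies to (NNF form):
$\neg c$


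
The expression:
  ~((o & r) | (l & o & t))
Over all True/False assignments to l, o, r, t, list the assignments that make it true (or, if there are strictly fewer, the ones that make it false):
is false only for:
  l=False, o=True, r=True, t=False;
  l=False, o=True, r=True, t=True;
  l=True, o=True, r=False, t=True;
  l=True, o=True, r=True, t=False;
  l=True, o=True, r=True, t=True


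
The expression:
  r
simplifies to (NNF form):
r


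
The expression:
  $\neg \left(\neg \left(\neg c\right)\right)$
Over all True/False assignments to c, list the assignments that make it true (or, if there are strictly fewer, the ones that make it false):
is true only for:
  c=False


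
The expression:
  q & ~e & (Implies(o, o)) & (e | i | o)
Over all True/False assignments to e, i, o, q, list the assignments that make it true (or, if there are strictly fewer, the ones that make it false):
is true only for:
  e=False, i=False, o=True, q=True;
  e=False, i=True, o=False, q=True;
  e=False, i=True, o=True, q=True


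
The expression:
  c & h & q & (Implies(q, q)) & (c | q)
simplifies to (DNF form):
c & h & q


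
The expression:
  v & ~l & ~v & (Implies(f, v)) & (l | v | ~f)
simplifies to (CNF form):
False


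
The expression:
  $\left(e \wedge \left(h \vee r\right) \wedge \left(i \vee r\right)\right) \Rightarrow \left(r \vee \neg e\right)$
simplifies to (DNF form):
$r \vee \neg e \vee \neg h \vee \neg i$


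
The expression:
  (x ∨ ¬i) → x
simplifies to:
i ∨ x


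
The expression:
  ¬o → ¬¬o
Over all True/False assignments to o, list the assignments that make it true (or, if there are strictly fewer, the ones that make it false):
is true only for:
  o=True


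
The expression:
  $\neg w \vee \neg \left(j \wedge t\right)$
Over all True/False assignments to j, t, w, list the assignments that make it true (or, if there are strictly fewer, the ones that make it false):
is false only for:
  j=True, t=True, w=True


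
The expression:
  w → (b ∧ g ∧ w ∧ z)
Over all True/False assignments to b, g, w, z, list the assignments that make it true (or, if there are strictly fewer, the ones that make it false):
is false only for:
  b=False, g=False, w=True, z=False;
  b=False, g=False, w=True, z=True;
  b=False, g=True, w=True, z=False;
  b=False, g=True, w=True, z=True;
  b=True, g=False, w=True, z=False;
  b=True, g=False, w=True, z=True;
  b=True, g=True, w=True, z=False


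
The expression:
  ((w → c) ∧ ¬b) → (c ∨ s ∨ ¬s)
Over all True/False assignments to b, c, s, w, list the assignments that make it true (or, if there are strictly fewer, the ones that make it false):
is always true.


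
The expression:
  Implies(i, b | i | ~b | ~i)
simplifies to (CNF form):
True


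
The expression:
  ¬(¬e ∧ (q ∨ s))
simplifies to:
e ∨ (¬q ∧ ¬s)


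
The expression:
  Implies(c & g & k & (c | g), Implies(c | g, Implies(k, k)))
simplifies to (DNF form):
True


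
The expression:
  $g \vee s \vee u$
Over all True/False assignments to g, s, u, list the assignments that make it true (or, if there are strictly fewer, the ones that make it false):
is false only for:
  g=False, s=False, u=False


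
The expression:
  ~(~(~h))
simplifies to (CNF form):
~h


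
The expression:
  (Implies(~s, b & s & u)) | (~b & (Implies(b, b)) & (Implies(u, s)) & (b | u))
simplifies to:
s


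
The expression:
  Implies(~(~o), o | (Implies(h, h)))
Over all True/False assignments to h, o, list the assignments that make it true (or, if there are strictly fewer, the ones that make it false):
is always true.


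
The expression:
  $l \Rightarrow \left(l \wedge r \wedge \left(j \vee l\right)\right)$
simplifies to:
$r \vee \neg l$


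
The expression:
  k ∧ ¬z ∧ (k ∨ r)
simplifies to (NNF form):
k ∧ ¬z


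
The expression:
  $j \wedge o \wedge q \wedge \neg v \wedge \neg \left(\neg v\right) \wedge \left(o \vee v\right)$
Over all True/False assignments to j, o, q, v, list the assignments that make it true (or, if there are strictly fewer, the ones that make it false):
is never true.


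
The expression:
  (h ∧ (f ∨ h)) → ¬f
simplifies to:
¬f ∨ ¬h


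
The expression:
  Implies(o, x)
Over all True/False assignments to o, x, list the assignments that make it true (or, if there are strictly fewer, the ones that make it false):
is false only for:
  o=True, x=False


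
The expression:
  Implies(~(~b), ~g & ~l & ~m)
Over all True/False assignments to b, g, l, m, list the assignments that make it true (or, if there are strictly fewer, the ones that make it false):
is false only for:
  b=True, g=False, l=False, m=True;
  b=True, g=False, l=True, m=False;
  b=True, g=False, l=True, m=True;
  b=True, g=True, l=False, m=False;
  b=True, g=True, l=False, m=True;
  b=True, g=True, l=True, m=False;
  b=True, g=True, l=True, m=True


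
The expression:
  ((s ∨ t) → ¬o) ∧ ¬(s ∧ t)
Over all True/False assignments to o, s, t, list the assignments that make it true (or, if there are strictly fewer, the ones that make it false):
is true only for:
  o=False, s=False, t=False;
  o=False, s=False, t=True;
  o=False, s=True, t=False;
  o=True, s=False, t=False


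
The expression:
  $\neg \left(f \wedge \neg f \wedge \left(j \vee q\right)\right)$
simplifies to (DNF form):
$\text{True}$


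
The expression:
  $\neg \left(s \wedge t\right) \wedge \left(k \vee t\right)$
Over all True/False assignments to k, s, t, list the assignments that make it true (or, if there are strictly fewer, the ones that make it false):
is true only for:
  k=False, s=False, t=True;
  k=True, s=False, t=False;
  k=True, s=False, t=True;
  k=True, s=True, t=False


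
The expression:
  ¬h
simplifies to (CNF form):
¬h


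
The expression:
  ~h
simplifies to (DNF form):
~h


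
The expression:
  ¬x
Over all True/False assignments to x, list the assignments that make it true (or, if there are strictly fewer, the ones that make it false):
is true only for:
  x=False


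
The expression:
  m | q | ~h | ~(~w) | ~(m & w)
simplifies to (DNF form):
True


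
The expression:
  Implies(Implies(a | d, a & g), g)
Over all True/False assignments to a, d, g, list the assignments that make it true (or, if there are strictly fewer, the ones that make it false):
is false only for:
  a=False, d=False, g=False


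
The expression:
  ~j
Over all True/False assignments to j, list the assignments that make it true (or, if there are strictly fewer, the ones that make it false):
is true only for:
  j=False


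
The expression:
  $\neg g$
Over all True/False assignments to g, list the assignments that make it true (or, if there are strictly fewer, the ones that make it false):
is true only for:
  g=False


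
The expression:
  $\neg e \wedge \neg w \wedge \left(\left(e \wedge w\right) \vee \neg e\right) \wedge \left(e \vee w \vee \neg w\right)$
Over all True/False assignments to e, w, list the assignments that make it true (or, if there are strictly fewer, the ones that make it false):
is true only for:
  e=False, w=False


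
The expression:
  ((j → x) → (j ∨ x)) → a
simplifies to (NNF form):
a ∨ (¬j ∧ ¬x)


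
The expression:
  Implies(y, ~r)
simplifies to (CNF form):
~r | ~y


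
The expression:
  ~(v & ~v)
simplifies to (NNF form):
True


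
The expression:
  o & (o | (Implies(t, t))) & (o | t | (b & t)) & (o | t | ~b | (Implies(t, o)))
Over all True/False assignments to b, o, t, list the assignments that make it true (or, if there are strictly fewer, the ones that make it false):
is true only for:
  b=False, o=True, t=False;
  b=False, o=True, t=True;
  b=True, o=True, t=False;
  b=True, o=True, t=True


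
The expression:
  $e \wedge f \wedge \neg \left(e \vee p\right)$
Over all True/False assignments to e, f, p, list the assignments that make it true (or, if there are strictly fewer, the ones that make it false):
is never true.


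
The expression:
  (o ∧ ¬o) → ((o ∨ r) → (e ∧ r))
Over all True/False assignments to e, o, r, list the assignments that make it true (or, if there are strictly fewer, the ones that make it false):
is always true.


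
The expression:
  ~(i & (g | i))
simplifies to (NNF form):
~i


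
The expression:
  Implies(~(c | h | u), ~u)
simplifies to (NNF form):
True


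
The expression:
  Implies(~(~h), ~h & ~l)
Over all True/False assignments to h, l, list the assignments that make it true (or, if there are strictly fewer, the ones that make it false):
is true only for:
  h=False, l=False;
  h=False, l=True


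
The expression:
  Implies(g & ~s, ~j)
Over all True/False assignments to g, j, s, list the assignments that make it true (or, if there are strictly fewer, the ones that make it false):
is false only for:
  g=True, j=True, s=False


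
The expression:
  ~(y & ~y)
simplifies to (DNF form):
True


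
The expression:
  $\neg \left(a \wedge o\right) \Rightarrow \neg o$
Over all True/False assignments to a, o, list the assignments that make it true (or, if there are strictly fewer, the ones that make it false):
is false only for:
  a=False, o=True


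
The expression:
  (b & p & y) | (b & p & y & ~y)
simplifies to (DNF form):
b & p & y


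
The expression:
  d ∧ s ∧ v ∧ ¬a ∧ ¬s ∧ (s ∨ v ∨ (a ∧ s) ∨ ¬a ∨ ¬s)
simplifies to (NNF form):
False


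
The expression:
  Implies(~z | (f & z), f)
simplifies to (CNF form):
f | z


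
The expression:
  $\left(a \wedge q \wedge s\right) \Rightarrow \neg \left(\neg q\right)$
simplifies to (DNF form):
$\text{True}$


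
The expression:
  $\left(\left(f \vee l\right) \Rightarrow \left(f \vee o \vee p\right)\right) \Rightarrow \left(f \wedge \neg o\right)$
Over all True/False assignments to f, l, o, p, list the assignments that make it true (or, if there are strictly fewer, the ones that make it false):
is true only for:
  f=False, l=True, o=False, p=False;
  f=True, l=False, o=False, p=False;
  f=True, l=False, o=False, p=True;
  f=True, l=True, o=False, p=False;
  f=True, l=True, o=False, p=True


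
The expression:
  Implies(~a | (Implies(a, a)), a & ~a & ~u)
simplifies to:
False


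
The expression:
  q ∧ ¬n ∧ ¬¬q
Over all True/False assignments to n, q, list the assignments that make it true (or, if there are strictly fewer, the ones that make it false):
is true only for:
  n=False, q=True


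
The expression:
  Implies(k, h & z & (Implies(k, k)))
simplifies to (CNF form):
(h | ~k) & (z | ~k)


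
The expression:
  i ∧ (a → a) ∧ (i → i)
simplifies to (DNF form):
i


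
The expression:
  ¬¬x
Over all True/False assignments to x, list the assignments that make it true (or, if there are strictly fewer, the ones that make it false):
is true only for:
  x=True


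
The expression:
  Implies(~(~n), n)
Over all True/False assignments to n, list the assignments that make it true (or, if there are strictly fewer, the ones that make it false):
is always true.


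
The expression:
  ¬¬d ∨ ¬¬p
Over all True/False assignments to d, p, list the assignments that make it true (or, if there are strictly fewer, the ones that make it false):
is false only for:
  d=False, p=False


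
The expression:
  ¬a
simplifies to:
¬a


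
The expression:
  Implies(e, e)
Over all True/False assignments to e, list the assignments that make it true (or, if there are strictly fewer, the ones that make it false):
is always true.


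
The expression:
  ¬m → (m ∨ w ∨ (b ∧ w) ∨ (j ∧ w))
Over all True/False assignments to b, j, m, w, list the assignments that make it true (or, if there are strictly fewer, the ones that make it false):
is false only for:
  b=False, j=False, m=False, w=False;
  b=False, j=True, m=False, w=False;
  b=True, j=False, m=False, w=False;
  b=True, j=True, m=False, w=False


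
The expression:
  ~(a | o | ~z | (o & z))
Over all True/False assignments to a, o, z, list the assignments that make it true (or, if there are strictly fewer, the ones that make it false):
is true only for:
  a=False, o=False, z=True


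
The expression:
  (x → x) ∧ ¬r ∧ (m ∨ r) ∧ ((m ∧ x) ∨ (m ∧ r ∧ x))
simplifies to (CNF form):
m ∧ x ∧ ¬r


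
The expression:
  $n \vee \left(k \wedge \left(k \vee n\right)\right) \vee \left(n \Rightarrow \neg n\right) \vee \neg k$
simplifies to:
$\text{True}$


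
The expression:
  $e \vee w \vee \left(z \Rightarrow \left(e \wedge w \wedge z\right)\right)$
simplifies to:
$e \vee w \vee \neg z$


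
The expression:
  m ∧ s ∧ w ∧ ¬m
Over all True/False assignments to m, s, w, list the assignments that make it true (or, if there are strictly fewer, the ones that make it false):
is never true.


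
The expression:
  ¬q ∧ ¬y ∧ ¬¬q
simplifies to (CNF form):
False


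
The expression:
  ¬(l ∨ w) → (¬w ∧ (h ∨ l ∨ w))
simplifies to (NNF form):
h ∨ l ∨ w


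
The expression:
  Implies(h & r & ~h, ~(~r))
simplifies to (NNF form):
True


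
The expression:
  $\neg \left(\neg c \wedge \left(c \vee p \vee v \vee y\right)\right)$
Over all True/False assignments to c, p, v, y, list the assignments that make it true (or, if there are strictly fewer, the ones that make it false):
is false only for:
  c=False, p=False, v=False, y=True;
  c=False, p=False, v=True, y=False;
  c=False, p=False, v=True, y=True;
  c=False, p=True, v=False, y=False;
  c=False, p=True, v=False, y=True;
  c=False, p=True, v=True, y=False;
  c=False, p=True, v=True, y=True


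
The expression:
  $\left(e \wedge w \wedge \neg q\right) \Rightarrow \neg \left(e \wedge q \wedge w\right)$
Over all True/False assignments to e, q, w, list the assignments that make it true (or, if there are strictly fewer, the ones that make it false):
is always true.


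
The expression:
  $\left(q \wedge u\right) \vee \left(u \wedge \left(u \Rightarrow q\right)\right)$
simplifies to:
$q \wedge u$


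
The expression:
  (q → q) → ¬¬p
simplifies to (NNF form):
p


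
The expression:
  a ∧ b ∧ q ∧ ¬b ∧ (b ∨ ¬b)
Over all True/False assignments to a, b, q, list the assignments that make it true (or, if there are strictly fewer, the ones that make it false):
is never true.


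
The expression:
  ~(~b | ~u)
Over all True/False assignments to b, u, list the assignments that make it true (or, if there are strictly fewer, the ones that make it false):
is true only for:
  b=True, u=True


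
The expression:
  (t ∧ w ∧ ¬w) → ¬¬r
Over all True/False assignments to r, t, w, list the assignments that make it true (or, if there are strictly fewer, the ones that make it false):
is always true.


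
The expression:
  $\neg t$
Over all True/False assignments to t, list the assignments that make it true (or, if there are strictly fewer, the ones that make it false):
is true only for:
  t=False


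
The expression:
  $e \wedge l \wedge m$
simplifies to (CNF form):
$e \wedge l \wedge m$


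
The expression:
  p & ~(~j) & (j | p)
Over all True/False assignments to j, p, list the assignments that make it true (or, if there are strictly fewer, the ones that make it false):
is true only for:
  j=True, p=True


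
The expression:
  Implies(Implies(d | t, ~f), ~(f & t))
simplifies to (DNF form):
True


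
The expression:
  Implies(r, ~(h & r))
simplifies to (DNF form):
~h | ~r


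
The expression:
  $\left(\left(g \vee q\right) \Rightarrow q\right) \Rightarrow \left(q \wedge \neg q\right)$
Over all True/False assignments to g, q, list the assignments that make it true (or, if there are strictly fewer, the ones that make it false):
is true only for:
  g=True, q=False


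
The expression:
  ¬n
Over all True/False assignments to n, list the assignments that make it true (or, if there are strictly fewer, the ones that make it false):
is true only for:
  n=False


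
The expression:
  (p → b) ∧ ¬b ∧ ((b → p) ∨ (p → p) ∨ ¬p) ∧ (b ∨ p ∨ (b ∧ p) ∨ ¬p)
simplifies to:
¬b ∧ ¬p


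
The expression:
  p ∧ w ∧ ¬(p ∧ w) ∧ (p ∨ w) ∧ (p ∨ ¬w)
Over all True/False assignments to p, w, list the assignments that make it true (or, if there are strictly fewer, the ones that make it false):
is never true.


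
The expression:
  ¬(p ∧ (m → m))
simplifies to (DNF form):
¬p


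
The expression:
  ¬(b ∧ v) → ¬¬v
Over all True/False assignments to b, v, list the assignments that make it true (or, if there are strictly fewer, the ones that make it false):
is true only for:
  b=False, v=True;
  b=True, v=True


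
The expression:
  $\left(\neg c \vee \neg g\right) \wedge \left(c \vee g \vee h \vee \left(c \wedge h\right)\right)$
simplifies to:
$\left(\neg c \vee \neg g\right) \wedge \left(c \vee g \vee h\right)$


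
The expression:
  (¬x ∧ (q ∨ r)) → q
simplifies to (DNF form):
q ∨ x ∨ ¬r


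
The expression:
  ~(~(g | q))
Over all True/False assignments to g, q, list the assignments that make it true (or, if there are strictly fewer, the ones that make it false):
is false only for:
  g=False, q=False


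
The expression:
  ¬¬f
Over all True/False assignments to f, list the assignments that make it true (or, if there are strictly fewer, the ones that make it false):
is true only for:
  f=True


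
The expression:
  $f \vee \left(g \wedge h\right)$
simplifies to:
$f \vee \left(g \wedge h\right)$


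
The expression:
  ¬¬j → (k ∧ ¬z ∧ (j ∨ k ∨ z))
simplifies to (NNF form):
(k ∧ ¬z) ∨ ¬j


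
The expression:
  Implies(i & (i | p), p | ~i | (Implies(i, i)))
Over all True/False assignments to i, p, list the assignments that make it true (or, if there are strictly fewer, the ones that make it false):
is always true.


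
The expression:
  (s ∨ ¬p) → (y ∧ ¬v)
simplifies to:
(p ∧ ¬s) ∨ (y ∧ ¬v)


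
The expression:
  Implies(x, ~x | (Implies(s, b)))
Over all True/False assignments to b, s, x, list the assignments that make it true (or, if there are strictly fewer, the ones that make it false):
is false only for:
  b=False, s=True, x=True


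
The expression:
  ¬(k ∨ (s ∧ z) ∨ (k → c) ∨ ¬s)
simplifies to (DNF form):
False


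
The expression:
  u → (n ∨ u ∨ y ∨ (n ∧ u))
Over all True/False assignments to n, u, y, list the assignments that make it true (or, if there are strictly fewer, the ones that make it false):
is always true.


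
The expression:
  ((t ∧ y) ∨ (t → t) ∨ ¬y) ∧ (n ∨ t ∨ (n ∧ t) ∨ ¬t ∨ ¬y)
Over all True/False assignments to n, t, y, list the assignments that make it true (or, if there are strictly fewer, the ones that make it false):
is always true.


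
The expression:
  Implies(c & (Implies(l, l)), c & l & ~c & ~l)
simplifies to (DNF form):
~c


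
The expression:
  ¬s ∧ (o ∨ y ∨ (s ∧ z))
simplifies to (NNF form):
¬s ∧ (o ∨ y)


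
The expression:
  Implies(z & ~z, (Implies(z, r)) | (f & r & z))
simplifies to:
True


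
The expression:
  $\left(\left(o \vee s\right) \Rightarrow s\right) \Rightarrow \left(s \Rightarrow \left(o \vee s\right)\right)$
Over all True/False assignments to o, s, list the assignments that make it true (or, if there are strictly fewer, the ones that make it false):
is always true.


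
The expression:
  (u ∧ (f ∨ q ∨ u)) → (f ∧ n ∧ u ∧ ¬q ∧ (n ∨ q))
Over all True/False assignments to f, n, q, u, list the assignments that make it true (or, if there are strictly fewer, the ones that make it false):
is false only for:
  f=False, n=False, q=False, u=True;
  f=False, n=False, q=True, u=True;
  f=False, n=True, q=False, u=True;
  f=False, n=True, q=True, u=True;
  f=True, n=False, q=False, u=True;
  f=True, n=False, q=True, u=True;
  f=True, n=True, q=True, u=True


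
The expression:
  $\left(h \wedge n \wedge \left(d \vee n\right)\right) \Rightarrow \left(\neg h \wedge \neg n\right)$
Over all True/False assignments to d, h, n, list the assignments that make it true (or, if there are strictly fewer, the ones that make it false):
is false only for:
  d=False, h=True, n=True;
  d=True, h=True, n=True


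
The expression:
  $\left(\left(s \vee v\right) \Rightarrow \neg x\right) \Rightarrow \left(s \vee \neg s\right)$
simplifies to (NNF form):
$\text{True}$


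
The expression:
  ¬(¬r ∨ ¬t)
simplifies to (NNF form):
r ∧ t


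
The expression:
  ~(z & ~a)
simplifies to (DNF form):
a | ~z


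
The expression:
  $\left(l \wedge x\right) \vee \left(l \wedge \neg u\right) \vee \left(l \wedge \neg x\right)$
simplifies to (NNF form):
$l$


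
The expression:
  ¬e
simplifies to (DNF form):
¬e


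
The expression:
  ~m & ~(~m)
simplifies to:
False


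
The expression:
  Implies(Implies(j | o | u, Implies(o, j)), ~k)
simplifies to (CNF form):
(o | ~k) & (~j | ~k)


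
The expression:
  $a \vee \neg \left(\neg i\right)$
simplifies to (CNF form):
$a \vee i$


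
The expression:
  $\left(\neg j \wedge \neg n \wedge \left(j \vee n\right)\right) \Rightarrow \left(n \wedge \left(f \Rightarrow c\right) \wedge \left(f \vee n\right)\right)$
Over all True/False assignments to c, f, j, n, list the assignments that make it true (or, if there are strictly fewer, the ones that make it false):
is always true.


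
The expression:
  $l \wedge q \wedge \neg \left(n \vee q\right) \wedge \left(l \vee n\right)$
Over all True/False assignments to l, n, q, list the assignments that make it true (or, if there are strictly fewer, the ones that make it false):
is never true.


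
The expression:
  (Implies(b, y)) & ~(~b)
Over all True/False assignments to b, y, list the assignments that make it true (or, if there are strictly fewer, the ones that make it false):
is true only for:
  b=True, y=True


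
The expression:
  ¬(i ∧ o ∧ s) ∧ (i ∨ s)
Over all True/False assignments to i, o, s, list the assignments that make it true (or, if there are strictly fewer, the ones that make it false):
is false only for:
  i=False, o=False, s=False;
  i=False, o=True, s=False;
  i=True, o=True, s=True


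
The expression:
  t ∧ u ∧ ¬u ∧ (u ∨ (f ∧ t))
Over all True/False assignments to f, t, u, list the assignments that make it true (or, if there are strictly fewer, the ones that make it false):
is never true.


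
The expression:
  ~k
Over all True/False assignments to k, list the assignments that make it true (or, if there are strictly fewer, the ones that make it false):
is true only for:
  k=False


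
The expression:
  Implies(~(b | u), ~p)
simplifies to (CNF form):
b | u | ~p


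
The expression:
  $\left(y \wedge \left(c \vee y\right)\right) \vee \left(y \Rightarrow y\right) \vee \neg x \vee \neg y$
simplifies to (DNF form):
$\text{True}$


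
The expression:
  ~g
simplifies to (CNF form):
~g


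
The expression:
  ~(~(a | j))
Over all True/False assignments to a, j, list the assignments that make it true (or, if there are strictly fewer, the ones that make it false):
is false only for:
  a=False, j=False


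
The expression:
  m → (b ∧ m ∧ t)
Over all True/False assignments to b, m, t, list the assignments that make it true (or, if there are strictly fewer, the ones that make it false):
is false only for:
  b=False, m=True, t=False;
  b=False, m=True, t=True;
  b=True, m=True, t=False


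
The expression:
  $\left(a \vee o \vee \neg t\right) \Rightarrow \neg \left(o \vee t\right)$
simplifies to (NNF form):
$\neg o \wedge \left(\neg a \vee \neg t\right)$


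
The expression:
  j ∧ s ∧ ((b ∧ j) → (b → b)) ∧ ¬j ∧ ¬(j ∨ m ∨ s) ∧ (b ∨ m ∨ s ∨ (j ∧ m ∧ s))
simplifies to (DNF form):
False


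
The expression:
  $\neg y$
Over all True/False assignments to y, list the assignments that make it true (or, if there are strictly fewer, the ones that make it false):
is true only for:
  y=False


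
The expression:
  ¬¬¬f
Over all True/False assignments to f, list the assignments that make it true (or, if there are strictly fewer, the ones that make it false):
is true only for:
  f=False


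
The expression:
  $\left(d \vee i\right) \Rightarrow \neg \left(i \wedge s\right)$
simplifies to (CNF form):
$\neg i \vee \neg s$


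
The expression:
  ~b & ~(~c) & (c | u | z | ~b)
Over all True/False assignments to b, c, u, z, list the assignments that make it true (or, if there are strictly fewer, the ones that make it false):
is true only for:
  b=False, c=True, u=False, z=False;
  b=False, c=True, u=False, z=True;
  b=False, c=True, u=True, z=False;
  b=False, c=True, u=True, z=True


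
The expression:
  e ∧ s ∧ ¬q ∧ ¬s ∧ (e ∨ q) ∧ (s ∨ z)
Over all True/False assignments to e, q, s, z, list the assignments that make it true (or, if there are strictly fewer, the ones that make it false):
is never true.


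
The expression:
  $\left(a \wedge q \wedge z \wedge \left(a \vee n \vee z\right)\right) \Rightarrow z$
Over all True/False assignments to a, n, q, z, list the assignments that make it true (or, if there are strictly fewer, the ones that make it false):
is always true.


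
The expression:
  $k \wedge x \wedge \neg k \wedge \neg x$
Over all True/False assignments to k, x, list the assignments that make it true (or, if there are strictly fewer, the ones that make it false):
is never true.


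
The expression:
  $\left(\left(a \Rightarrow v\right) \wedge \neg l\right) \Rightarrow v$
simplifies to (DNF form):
$a \vee l \vee v$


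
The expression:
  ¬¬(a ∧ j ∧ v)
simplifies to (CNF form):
a ∧ j ∧ v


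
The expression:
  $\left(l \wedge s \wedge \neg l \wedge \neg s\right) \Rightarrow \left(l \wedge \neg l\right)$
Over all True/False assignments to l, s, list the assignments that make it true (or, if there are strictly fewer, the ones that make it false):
is always true.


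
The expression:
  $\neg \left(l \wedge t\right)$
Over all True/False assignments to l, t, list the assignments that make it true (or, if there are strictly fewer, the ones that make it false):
is false only for:
  l=True, t=True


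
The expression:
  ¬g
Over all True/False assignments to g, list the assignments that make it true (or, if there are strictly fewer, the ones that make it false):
is true only for:
  g=False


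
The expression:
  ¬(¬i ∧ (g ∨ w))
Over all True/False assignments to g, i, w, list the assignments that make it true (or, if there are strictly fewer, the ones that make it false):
is false only for:
  g=False, i=False, w=True;
  g=True, i=False, w=False;
  g=True, i=False, w=True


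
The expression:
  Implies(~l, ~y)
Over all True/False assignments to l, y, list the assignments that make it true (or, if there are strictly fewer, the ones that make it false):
is false only for:
  l=False, y=True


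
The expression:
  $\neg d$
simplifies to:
$\neg d$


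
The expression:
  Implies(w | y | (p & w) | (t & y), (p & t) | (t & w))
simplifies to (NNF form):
(p & t) | (t & w) | (~w & ~y)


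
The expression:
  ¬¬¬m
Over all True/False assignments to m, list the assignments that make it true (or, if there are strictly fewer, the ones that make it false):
is true only for:
  m=False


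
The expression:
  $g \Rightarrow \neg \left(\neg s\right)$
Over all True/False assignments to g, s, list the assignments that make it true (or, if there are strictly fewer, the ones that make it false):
is false only for:
  g=True, s=False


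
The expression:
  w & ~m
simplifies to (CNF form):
w & ~m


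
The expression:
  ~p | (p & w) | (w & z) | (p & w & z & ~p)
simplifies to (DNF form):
w | ~p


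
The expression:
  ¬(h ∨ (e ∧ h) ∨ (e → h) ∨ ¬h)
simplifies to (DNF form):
False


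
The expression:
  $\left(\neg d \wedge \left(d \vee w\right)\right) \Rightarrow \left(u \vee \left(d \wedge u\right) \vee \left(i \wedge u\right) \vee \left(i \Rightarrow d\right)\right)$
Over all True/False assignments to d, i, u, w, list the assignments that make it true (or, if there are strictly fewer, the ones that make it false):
is false only for:
  d=False, i=True, u=False, w=True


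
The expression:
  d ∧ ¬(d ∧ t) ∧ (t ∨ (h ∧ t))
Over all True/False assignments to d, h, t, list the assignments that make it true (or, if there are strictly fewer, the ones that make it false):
is never true.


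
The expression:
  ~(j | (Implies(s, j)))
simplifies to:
s & ~j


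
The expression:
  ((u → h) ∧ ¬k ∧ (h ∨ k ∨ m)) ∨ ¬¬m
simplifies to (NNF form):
m ∨ (h ∧ ¬k)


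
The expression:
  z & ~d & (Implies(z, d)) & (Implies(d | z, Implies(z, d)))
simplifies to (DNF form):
False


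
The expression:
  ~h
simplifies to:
~h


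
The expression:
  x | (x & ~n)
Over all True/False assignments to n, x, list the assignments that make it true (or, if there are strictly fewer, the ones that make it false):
is true only for:
  n=False, x=True;
  n=True, x=True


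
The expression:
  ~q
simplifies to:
~q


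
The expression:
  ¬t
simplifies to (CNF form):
¬t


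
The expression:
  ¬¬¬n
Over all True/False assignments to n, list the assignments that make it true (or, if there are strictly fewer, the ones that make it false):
is true only for:
  n=False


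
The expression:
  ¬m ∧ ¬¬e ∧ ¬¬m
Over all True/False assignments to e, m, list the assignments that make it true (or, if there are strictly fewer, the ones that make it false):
is never true.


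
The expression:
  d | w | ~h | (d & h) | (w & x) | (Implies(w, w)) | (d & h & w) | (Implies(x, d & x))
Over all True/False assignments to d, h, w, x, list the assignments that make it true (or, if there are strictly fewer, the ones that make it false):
is always true.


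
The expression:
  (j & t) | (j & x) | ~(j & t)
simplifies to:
True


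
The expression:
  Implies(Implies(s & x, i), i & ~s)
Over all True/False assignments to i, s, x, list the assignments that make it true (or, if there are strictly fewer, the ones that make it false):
is true only for:
  i=False, s=True, x=True;
  i=True, s=False, x=False;
  i=True, s=False, x=True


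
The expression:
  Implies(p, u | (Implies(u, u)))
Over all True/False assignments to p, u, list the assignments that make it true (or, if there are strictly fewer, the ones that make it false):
is always true.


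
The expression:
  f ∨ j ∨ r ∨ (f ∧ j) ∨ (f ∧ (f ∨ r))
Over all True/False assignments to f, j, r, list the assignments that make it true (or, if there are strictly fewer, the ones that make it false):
is false only for:
  f=False, j=False, r=False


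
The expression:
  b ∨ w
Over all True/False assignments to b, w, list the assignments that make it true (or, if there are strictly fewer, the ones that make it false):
is false only for:
  b=False, w=False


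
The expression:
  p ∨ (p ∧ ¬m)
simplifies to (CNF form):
p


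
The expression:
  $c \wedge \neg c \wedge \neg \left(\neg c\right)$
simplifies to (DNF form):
$\text{False}$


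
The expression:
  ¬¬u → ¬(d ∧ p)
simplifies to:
¬d ∨ ¬p ∨ ¬u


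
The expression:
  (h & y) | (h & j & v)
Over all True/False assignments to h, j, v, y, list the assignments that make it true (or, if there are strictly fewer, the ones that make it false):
is true only for:
  h=True, j=False, v=False, y=True;
  h=True, j=False, v=True, y=True;
  h=True, j=True, v=False, y=True;
  h=True, j=True, v=True, y=False;
  h=True, j=True, v=True, y=True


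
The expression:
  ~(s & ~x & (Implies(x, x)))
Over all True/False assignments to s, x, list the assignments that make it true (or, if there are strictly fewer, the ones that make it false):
is false only for:
  s=True, x=False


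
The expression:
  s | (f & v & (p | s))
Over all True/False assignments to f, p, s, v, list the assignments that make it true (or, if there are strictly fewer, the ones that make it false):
is false only for:
  f=False, p=False, s=False, v=False;
  f=False, p=False, s=False, v=True;
  f=False, p=True, s=False, v=False;
  f=False, p=True, s=False, v=True;
  f=True, p=False, s=False, v=False;
  f=True, p=False, s=False, v=True;
  f=True, p=True, s=False, v=False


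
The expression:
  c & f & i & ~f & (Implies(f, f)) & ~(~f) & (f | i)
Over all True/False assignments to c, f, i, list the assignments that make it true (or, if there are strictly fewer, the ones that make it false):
is never true.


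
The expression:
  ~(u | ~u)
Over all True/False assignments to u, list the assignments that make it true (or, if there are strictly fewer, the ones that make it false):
is never true.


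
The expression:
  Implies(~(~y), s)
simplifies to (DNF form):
s | ~y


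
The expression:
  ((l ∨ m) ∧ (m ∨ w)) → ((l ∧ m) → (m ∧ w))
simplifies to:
w ∨ ¬l ∨ ¬m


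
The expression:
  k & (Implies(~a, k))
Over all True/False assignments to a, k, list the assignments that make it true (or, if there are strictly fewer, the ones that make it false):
is true only for:
  a=False, k=True;
  a=True, k=True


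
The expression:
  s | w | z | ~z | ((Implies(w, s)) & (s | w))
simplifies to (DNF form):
True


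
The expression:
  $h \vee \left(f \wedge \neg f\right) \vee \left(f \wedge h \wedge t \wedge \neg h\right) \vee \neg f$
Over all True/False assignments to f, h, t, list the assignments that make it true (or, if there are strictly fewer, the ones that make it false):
is false only for:
  f=True, h=False, t=False;
  f=True, h=False, t=True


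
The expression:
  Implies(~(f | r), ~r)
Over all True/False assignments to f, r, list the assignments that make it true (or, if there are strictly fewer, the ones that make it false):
is always true.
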